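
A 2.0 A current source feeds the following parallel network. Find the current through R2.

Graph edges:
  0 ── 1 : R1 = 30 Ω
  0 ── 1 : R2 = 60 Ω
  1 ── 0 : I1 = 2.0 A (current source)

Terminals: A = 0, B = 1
All resistors sit directly between nodes 0 and 1, so they are in parallel and share one voltage V; the full source current 2 A splits among them.
1/R_par = 1/30 + 1/60 = 0.05 S  =>  R_par = 20 Ω
V = I × R_par = 2 × 20 = 40 V
I_R2 = V/R2 = 40/60 = 0.6667 A

Final answer: 0.6667 A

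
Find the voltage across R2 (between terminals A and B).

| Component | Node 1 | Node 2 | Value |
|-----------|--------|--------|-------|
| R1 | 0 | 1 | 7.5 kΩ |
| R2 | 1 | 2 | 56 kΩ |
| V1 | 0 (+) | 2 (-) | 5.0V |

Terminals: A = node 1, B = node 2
R1 and R2 are in series across V1 (node 0 → node 1 → node 2), and the output A–B is taken across R2, so this is a voltage divider.
Series current: I = V1/(R1 + R2) = 5/(7500 + 56000) = 5/63500 = 0.00007874 A
V_R2 = I × R2 = V1 × R2/(R1 + R2) = 5 × 56000/63500 = 4.409 V

Final answer: 4.409 V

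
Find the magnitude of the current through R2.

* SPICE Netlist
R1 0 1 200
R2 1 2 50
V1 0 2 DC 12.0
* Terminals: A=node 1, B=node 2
Nodal analysis, taking node 2 as the 0 V reference.
Source V1 fixes V_0 = 12 V.
KCL at each unknown node (sum of currents leaving = 0; resistances in Ω):
  Node 1: (V_1 - 12)/200 + (V_1 - 0)/50 = 0
Collecting terms: 0.025 × V_1 = 0.06  =>  V_1 = 2.4 V
I_R2 = (V_1 - V_2)/R2 = (2.4 - 0)/50 = 0.048 A
|I_R2| = 0.048 A

Final answer: |I_R2| = 0.048 A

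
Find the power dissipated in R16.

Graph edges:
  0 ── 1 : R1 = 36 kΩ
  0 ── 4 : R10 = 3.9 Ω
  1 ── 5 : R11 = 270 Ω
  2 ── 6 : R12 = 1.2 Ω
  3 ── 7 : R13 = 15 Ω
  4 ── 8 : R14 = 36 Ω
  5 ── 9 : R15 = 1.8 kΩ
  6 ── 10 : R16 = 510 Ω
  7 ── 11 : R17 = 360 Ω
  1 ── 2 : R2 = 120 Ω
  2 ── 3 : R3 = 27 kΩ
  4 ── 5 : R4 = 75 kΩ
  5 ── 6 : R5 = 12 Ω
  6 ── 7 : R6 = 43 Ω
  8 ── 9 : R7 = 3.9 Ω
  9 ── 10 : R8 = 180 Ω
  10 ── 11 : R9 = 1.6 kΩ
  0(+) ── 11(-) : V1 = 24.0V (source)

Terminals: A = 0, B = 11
Nodal analysis, taking node 11 as the 0 V reference.
Source V1 fixes V_0 = 24 V.
KCL at each unknown node (sum of currents leaving = 0; resistances in Ω):
  Node 1: (V_1 - 24)/36000 + (V_1 - V_2)/120 + (V_1 - V_5)/270 = 0
  Node 2: (V_2 - V_1)/120 + (V_2 - V_3)/27000 + (V_2 - V_6)/1.2 = 0
  Node 3: (V_3 - V_2)/27000 + (V_3 - V_7)/15 = 0
  Node 4: (V_4 - V_5)/75000 + (V_4 - 24)/3.9 + (V_4 - V_8)/36 = 0
  Node 5: (V_5 - V_4)/75000 + (V_5 - V_6)/12 + (V_5 - V_1)/270 + (V_5 - V_9)/1800 = 0
  Node 6: (V_6 - V_5)/12 + (V_6 - V_7)/43 + (V_6 - V_2)/1.2 + (V_6 - V_10)/510 = 0
  Node 7: (V_7 - V_6)/43 + (V_7 - V_3)/15 + (V_7 - 0)/360 = 0
  Node 8: (V_8 - V_9)/3.9 + (V_8 - V_4)/36 = 0
  Node 9: (V_9 - V_8)/3.9 + (V_9 - V_10)/180 + (V_9 - V_5)/1800 = 0
  Node 10: (V_10 - V_9)/180 + (V_10 - 0)/1600 + (V_10 - V_6)/510 = 0
Collecting terms (coefficients in siemens):
  0.01206·V_1 - 0.008333·V_2 - 0.003704·V_5 = 0.0006667
  0.8417·V_2 - 0.008333·V_1 - 0.00003704·V_3 - 0.8333·V_6 = 0
  0.0667·V_3 - 0.00003704·V_2 - 0.06667·V_7 = 0
  0.2842·V_4 - 0.00001333·V_5 - 0.02778·V_8 = 6.154
  0.08761·V_5 - 0.003704·V_1 - 0.00001333·V_4 - 0.08333·V_6 - 0.0005556·V_9 = 0
  0.9419·V_6 - 0.8333·V_2 - 0.08333·V_5 - 0.02326·V_7 - 0.001961·V_10 = 0
  0.0927·V_7 - 0.06667·V_3 - 0.02326·V_6 = 0
  0.2842·V_8 - 0.02778·V_4 - 0.2564·V_9 = 0
  0.2625·V_9 - 0.0005556·V_5 - 0.2564·V_8 - 0.005556·V_10 = 0
  0.008141·V_10 - 0.001961·V_6 - 0.005556·V_9 = 0
Solving these 10 simultaneous equations (Gaussian elimination) gives:
  V_1 = 9.596 V, V_2 = 9.536 V, V_3 = 8.52 V, V_4 = 23.87 V
  V_5 = 9.623 V, V_6 = 9.536 V, V_7 = 8.52 V, V_8 = 22.64 V
  V_9 = 22.51 V, V_10 = 17.65 V
I_R16 = (V_6 - V_10)/R16 = (9.536 - 17.65)/510 = -0.01592 A
P_R16 = I_R16² × R16 = (-0.01592)² × 510 = 0.1292 W

Final answer: 0.1292 W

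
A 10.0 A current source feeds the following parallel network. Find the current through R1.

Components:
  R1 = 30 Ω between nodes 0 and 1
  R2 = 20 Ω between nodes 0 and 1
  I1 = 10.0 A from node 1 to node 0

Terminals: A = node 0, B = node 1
All resistors sit directly between nodes 0 and 1, so they are in parallel and share one voltage V; the full source current 10 A splits among them.
1/R_par = 1/30 + 1/20 = 0.08333 S  =>  R_par = 12 Ω
V = I × R_par = 10 × 12 = 120 V
I_R1 = V/R1 = 120/30 = 4 A

Final answer: 4 A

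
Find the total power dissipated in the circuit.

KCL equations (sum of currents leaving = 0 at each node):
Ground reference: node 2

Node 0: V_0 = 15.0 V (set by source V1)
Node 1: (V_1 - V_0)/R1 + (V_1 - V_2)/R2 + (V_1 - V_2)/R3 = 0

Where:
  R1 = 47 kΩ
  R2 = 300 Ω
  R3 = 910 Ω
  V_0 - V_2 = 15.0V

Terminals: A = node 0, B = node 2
Nodal analysis, taking node 2 as the 0 V reference.
Source V1 fixes V_0 = 15 V.
KCL at each unknown node (sum of currents leaving = 0; resistances in Ω):
  Node 1: (V_1 - 15)/47000 + (V_1 - 0)/300 + (V_1 - 0)/910 = 0
Collecting terms: 0.004454 × V_1 = 0.0003191  =>  V_1 = 0.07166 V
Power in each resistor, P = (ΔV)²/R:
  P_R1 = (15 - 0.07166)²/47000 = 0.004742 W
  P_R2 = (0.07166 - 0)²/300 = 0.00001712 W
  P_R3 = (0.07166 - 0)²/910 = 0.000005643 W
P_total = P_R1 + P_R2 + P_R3 = 0.004764 W

Final answer: 0.004764 W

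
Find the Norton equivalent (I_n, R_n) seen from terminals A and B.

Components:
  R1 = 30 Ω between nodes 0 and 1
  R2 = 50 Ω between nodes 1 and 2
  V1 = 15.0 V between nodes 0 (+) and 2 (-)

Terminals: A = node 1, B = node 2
Find the Thévenin equivalent first; then I_n = V_th/R_th and R_n = R_th.
Step 1 — V_th is the open-circuit voltage V_A - V_B (nothing connected across the terminals).
Nodal analysis, taking node 2 as the 0 V reference.
Source V1 fixes V_0 = 15 V.
KCL at each unknown node (sum of currents leaving = 0; resistances in Ω):
  Node 1: (V_1 - 15)/30 + (V_1 - 0)/50 = 0
Collecting terms: 0.05333 × V_1 = 0.5  =>  V_1 = 9.375 V
V_th = V_1 - V_2 = 9.375 - 0 = 9.375 V
Step 2 — R_th: zero the source — replace V1 by a short circuit (node 2 merges into node 0) — and find the resistance seen between A (node 1) and B (node 0).
Reduce the network between node 1 (A) and node 0 (B) by series/parallel combination:
  Rp1 = R1 ‖ R2 (parallel, both between nodes 0 and 1) = 1/(1/30 + 1/50) = 18.75 Ω
R_th = 18.75 Ω
I_n = V_th/R_th = 9.375/18.75 = 0.5 A, and R_n = R_th = 18.75 Ω

Final answer: I_n = 0.5 A, R_n = 18.75 Ω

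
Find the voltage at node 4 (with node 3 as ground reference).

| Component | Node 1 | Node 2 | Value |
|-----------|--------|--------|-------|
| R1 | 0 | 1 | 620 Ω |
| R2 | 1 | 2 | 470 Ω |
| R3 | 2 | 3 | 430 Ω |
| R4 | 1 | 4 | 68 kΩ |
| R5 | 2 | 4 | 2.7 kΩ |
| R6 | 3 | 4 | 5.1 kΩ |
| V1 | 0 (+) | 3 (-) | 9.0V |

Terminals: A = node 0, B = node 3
Nodal analysis, taking node 3 as the 0 V reference.
Source V1 fixes V_0 = 9 V.
KCL at each unknown node (sum of currents leaving = 0; resistances in Ω):
  Node 1: (V_1 - 9)/620 + (V_1 - V_2)/470 + (V_1 - V_4)/68000 = 0
  Node 2: (V_2 - V_1)/470 + (V_2 - 0)/430 + (V_2 - V_4)/2700 = 0
  Node 4: (V_4 - V_1)/68000 + (V_4 - V_2)/2700 + (V_4 - 0)/5100 = 0
Collecting terms (coefficients in siemens):
  0.003755·V_1 - 0.002128·V_2 - 0.00001471·V_4 = 0.01452
  0.004824·V_2 - 0.002128·V_1 - 0.0003704·V_4 = 0
  0.0005812·V_4 - 0.00001471·V_1 - 0.0003704·V_2 = 0
Solving these 3 simultaneous equations (Gaussian elimination) gives:
  V_1 = 5.261 V, V_2 = 2.451 V, V_4 = 1.695 V
The requested potential is V_4 = 1.695 V.

Final answer: V_4 = 1.695 V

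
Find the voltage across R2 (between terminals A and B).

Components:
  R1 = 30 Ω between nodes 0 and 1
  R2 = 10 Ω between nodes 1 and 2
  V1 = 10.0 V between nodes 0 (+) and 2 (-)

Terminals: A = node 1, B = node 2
R1 and R2 are in series across V1 (node 0 → node 1 → node 2), and the output A–B is taken across R2, so this is a voltage divider.
Series current: I = V1/(R1 + R2) = 10/(30 + 10) = 10/40 = 0.25 A
V_R2 = I × R2 = V1 × R2/(R1 + R2) = 10 × 10/40 = 2.5 V

Final answer: 2.5 V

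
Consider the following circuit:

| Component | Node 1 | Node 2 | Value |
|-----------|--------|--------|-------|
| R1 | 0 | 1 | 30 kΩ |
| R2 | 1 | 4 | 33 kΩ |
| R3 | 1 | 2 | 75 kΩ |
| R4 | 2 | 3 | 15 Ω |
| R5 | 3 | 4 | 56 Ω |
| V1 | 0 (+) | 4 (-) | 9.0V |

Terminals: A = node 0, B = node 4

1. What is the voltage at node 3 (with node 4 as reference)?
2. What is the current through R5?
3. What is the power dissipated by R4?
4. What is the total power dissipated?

Nodal analysis, taking node 4 as the 0 V reference.
Source V1 fixes V_0 = 9 V.
KCL at each unknown node (sum of currents leaving = 0; resistances in Ω):
  Node 1: (V_1 - 9)/30000 + (V_1 - 0)/33000 + (V_1 - V_2)/75000 = 0
  Node 2: (V_2 - V_1)/75000 + (V_2 - V_3)/15 = 0
  Node 3: (V_3 - V_2)/15 + (V_3 - 0)/56 = 0
Collecting terms (coefficients in siemens):
  0.00007697·V_1 - 0.00001333·V_2 = 0.0003
  0.06668·V_2 - 0.00001333·V_1 - 0.06667·V_3 = 0
  0.08452·V_3 - 0.06667·V_2 = 0
Solving these 3 simultaneous equations (Gaussian elimination) gives:
  V_1 = 3.898 V, V_2 = 0.003687 V, V_3 = 0.002908 V
Part 1:
  Read off the nodal solution: V_3 = 0.002908 V
Part 2:
  I_R5 = (V_3 - V_4)/R5 = (0.002908 - 0)/56 = 0.00005193 A
  Magnitude: I_R5 = 0.00005193 A
Part 3:
  I_R4 = (V_2 - V_3)/R4 = (0.003687 - 0.002908)/15 = 0.00005193 A
  P_R4 = I_R4² × R4 = (0.00005193)² × 15 = 0.00000004045 W
Part 4:
  Power in each resistor, P = (ΔV)²/R:
    P_R1 = (9 - 3.898)²/30000 = 0.0008676 W
    P_R2 = (3.898 - 0)²/33000 = 0.0004605 W
    P_R3 = (3.898 - 0.003687)²/75000 = 0.0002022 W
    P_R4 = (0.003687 - 0.002908)²/15 = 0.00000004045 W
    P_R5 = (0.002908 - 0)²/56 = 0.000000151 W
  P_total = P_R1 + P_R2 + P_R3 + P_R4 + P_R5 = 0.001531 W

Final answers:
1. V_3 = 0.002908 V
2. I_R5 = 5.193e-05 A
3. P_R4 = 4.045e-08 W
4. P_total = 0.001531 W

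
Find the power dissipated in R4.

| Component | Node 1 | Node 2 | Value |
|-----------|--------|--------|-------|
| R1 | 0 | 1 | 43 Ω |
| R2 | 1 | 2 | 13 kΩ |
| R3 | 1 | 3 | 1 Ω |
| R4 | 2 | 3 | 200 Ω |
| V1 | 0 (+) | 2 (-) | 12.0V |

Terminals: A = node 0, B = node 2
Nodal analysis, taking node 2 as the 0 V reference.
Source V1 fixes V_0 = 12 V.
KCL at each unknown node (sum of currents leaving = 0; resistances in Ω):
  Node 1: (V_1 - 12)/43 + (V_1 - 0)/13000 + (V_1 - V_3)/1 = 0
  Node 3: (V_3 - V_1)/1 + (V_3 - 0)/200 = 0
Collecting terms (coefficients in siemens):
  1.023·V_1 - 1·V_3 = 0.2791
  1.005·V_3 - 1·V_1 = 0
Determinant D = (1.023)(1.005) - (-1)(-1) = 0.02845
V_1 = [(0.2791)(1.005) - (-1)(0)]/D = 9.858 V
V_3 = [(1.023)(0) - (0.2791)(-1)]/D = 9.809 V
I_R4 = (V_2 - V_3)/R4 = (0 - 9.809)/200 = -0.04905 A
P_R4 = I_R4² × R4 = (-0.04905)² × 200 = 0.4811 W

Final answer: 0.4811 W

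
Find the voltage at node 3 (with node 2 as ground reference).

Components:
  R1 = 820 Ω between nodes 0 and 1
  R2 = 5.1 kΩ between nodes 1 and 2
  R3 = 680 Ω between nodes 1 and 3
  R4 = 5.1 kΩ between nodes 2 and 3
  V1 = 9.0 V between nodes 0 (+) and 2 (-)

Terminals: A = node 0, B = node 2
Nodal analysis, taking node 2 as the 0 V reference.
Source V1 fixes V_0 = 9 V.
KCL at each unknown node (sum of currents leaving = 0; resistances in Ω):
  Node 1: (V_1 - 9)/820 + (V_1 - 0)/5100 + (V_1 - V_3)/680 = 0
  Node 3: (V_3 - V_1)/680 + (V_3 - 0)/5100 = 0
Collecting terms (coefficients in siemens):
  0.002886·V_1 - 0.001471·V_3 = 0.01098
  0.001667·V_3 - 0.001471·V_1 = 0
Determinant D = (0.002886)(0.001667) - (-0.001471)(-0.001471) = 0.000002648
V_1 = [(0.01098)(0.001667) - (-0.001471)(0)]/D = 6.909 V
V_3 = [(0.002886)(0) - (0.01098)(-0.001471)]/D = 6.096 V
The requested potential is V_3 = 6.096 V.

Final answer: V_3 = 6.096 V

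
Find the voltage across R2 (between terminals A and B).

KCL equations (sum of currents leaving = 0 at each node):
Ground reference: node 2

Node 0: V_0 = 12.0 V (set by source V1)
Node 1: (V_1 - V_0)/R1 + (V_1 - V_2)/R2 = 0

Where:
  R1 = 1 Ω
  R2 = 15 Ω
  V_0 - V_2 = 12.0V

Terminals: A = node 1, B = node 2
R1 and R2 are in series across V1 (node 0 → node 1 → node 2), and the output A–B is taken across R2, so this is a voltage divider.
Series current: I = V1/(R1 + R2) = 12/(1 + 15) = 12/16 = 0.75 A
V_R2 = I × R2 = V1 × R2/(R1 + R2) = 12 × 15/16 = 11.25 V

Final answer: 11.25 V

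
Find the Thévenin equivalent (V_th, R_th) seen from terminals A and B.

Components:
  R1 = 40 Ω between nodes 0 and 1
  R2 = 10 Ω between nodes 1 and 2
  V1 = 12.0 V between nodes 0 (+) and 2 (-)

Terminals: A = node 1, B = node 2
Step 1 — V_th is the open-circuit voltage V_A - V_B (nothing connected across the terminals).
Nodal analysis, taking node 2 as the 0 V reference.
Source V1 fixes V_0 = 12 V.
KCL at each unknown node (sum of currents leaving = 0; resistances in Ω):
  Node 1: (V_1 - 12)/40 + (V_1 - 0)/10 = 0
Collecting terms: 0.125 × V_1 = 0.3  =>  V_1 = 2.4 V
V_th = V_1 - V_2 = 2.4 - 0 = 2.4 V
Step 2 — R_th: zero the source — replace V1 by a short circuit (node 2 merges into node 0) — and find the resistance seen between A (node 1) and B (node 0).
Reduce the network between node 1 (A) and node 0 (B) by series/parallel combination:
  Rp1 = R1 ‖ R2 (parallel, both between nodes 0 and 1) = 1/(1/40 + 1/10) = 8 Ω
R_th = 8 Ω

Final answer: V_th = 2.4 V, R_th = 8 Ω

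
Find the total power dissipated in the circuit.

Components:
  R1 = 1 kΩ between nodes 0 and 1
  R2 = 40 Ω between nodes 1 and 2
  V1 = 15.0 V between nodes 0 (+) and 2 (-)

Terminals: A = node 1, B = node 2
Nodal analysis, taking node 2 as the 0 V reference.
Source V1 fixes V_0 = 15 V.
KCL at each unknown node (sum of currents leaving = 0; resistances in Ω):
  Node 1: (V_1 - 15)/1000 + (V_1 - 0)/40 = 0
Collecting terms: 0.026 × V_1 = 0.015  =>  V_1 = 0.5769 V
Power in each resistor, P = (ΔV)²/R:
  P_R1 = (15 - 0.5769)²/1000 = 0.208 W
  P_R2 = (0.5769 - 0)²/40 = 0.008321 W
P_total = P_R1 + P_R2 = 0.2163 W

Final answer: 0.2163 W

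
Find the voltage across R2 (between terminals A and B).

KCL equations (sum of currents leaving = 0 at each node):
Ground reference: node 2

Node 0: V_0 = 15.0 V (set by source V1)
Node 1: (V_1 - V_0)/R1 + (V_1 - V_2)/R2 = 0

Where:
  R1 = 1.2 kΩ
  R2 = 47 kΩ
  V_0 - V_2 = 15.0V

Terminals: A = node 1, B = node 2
R1 and R2 are in series across V1 (node 0 → node 1 → node 2), and the output A–B is taken across R2, so this is a voltage divider.
Series current: I = V1/(R1 + R2) = 15/(1200 + 47000) = 15/48200 = 0.0003112 A
V_R2 = I × R2 = V1 × R2/(R1 + R2) = 15 × 47000/48200 = 14.63 V

Final answer: 14.63 V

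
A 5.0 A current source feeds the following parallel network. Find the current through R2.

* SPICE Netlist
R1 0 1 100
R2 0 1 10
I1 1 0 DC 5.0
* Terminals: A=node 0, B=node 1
All resistors sit directly between nodes 0 and 1, so they are in parallel and share one voltage V; the full source current 5 A splits among them.
1/R_par = 1/100 + 1/10 = 0.11 S  =>  R_par = 9.091 Ω
V = I × R_par = 5 × 9.091 = 45.45 V
I_R2 = V/R2 = 45.45/10 = 4.545 A

Final answer: 4.545 A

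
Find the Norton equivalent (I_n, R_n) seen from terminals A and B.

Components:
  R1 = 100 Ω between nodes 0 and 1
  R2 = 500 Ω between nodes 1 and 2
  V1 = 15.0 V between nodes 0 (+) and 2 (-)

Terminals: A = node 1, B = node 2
Find the Thévenin equivalent first; then I_n = V_th/R_th and R_n = R_th.
Step 1 — V_th is the open-circuit voltage V_A - V_B (nothing connected across the terminals).
Nodal analysis, taking node 2 as the 0 V reference.
Source V1 fixes V_0 = 15 V.
KCL at each unknown node (sum of currents leaving = 0; resistances in Ω):
  Node 1: (V_1 - 15)/100 + (V_1 - 0)/500 = 0
Collecting terms: 0.012 × V_1 = 0.15  =>  V_1 = 12.5 V
V_th = V_1 - V_2 = 12.5 - 0 = 12.5 V
Step 2 — R_th: zero the source — replace V1 by a short circuit (node 2 merges into node 0) — and find the resistance seen between A (node 1) and B (node 0).
Reduce the network between node 1 (A) and node 0 (B) by series/parallel combination:
  Rp1 = R1 ‖ R2 (parallel, both between nodes 0 and 1) = 1/(1/100 + 1/500) = 83.33 Ω
R_th = 83.33 Ω
I_n = V_th/R_th = 12.5/83.33 = 0.15 A, and R_n = R_th = 83.33 Ω

Final answer: I_n = 0.15 A, R_n = 83.33 Ω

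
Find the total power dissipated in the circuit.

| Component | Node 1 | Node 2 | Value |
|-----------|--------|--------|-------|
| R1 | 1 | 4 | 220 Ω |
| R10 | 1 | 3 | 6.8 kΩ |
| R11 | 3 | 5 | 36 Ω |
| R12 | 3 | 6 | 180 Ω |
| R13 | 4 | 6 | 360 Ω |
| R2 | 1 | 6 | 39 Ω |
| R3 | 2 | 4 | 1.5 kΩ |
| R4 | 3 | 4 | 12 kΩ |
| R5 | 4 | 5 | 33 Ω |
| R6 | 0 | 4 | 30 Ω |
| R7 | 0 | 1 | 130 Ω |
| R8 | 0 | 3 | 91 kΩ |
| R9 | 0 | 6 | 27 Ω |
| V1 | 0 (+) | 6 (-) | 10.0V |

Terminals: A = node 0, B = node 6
Nodal analysis, taking node 6 as the 0 V reference.
Source V1 fixes V_0 = 10 V.
KCL at each unknown node (sum of currents leaving = 0; resistances in Ω):
  Node 1: (V_1 - V_4)/220 + (V_1 - 0)/39 + (V_1 - 10)/130 + (V_1 - V_3)/6800 = 0
  Node 2: (V_2 - V_4)/1500 = 0
  Node 3: (V_3 - V_4)/12000 + (V_3 - 10)/91000 + (V_3 - V_1)/6800 + (V_3 - V_5)/36 + (V_3 - 0)/180 = 0
  Node 4: (V_4 - V_1)/220 + (V_4 - V_2)/1500 + (V_4 - V_3)/12000 + (V_4 - V_5)/33 + (V_4 - 10)/30 + (V_4 - 0)/360 = 0
  Node 5: (V_5 - V_4)/33 + (V_5 - V_3)/36 = 0
Collecting terms (coefficients in siemens):
  0.03803·V_1 - 0.0001471·V_3 - 0.004545·V_4 = 0.07692
  0.0006667·V_2 - 0.0006667·V_4 = 0
  0.03357·V_3 - 0.0001471·V_1 - 0.00008333·V_4 - 0.02778·V_5 = 0.0001099
  0.07171·V_4 - 0.004545·V_1 - 0.0006667·V_2 - 0.00008333·V_3 - 0.0303·V_5 = 0.3333
  0.05808·V_5 - 0.02778·V_3 - 0.0303·V_4 = 0
Solving these 5 simultaneous equations (Gaussian elimination) gives:
  V_1 = 2.972 V, V_2 = 7.757 V, V_3 = 5.6 V, V_4 = 7.757 V
  V_5 = 6.726 V
Power in each resistor, P = (ΔV)²/R:
  P_R1 = (2.972 - 7.757)²/220 = 0.1041 W
  P_R2 = (2.972 - 0)²/39 = 0.2265 W
  P_R3 = (7.757 - 7.757)²/1500 = 0 W
  P_R4 = (5.6 - 7.757)²/12000 = 0.0003879 W
  P_R5 = (7.757 - 6.726)²/33 = 0.03227 W
  P_R6 = (10 - 7.757)²/30 = 0.1676 W
  P_R7 = (10 - 2.972)²/130 = 0.38 W
  P_R8 = (10 - 5.6)²/91000 = 0.0002128 W
  P_R9 = (10 - 0)²/27 = 3.704 W
  P_R10 = (2.972 - 5.6)²/6800 = 0.001016 W
  P_R11 = (5.6 - 6.726)²/36 = 0.0352 W
  P_R12 = (5.6 - 0)²/180 = 0.1742 W
  P_R13 = (7.757 - 0)²/360 = 0.1672 W
P_total = P_R1 + P_R2 + P_R3 + P_R4 + P_R5 + P_R6 + P_R7 + P_R8 + P_R9 + P_R10 + P_R11 + P_R12 + P_R13 = 4.992 W

Final answer: 4.992 W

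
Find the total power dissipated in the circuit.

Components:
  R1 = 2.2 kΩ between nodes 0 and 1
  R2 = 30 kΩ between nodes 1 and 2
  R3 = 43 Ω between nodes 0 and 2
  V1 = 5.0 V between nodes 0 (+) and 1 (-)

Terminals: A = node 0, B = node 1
Nodal analysis, taking node 1 as the 0 V reference.
Source V1 fixes V_0 = 5 V.
KCL at each unknown node (sum of currents leaving = 0; resistances in Ω):
  Node 2: (V_2 - 0)/30000 + (V_2 - 5)/43 = 0
Collecting terms: 0.02329 × V_2 = 0.1163  =>  V_2 = 4.993 V
Power in each resistor, P = (ΔV)²/R:
  P_R1 = (5 - 0)²/2200 = 0.01136 W
  P_R2 = (0 - 4.993)²/30000 = 0.0008309 W
  P_R3 = (5 - 4.993)²/43 = 0.000001191 W
P_total = P_R1 + P_R2 + P_R3 = 0.0122 W

Final answer: 0.0122 W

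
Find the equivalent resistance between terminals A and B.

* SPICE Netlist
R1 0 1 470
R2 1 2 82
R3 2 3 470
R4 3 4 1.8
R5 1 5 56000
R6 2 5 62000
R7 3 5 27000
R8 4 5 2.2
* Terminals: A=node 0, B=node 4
The network is not a plain series/parallel combination. Inject a 1 A test current into terminal A (node 0) and return it from terminal B (node 4); then R_eq = V_A / (1 A).
Nodal analysis, taking node 4 as the 0 V reference.
Current source I_test pushes 1 A into node 0 and draws it out of node 4.
KCL at each unknown node (sum of currents leaving = 0; resistances in Ω):
  Node 0: (V_0 - V_1)/470 - 1 = 0
  Node 1: (V_1 - V_0)/470 + (V_1 - V_2)/82 + (V_1 - V_5)/56000 = 0
  Node 2: (V_2 - V_1)/82 + (V_2 - V_3)/470 + (V_2 - V_5)/62000 = 0
  Node 3: (V_3 - V_2)/470 + (V_3 - 0)/1.8 + (V_3 - V_5)/27000 = 0
  Node 5: (V_5 - V_1)/56000 + (V_5 - V_2)/62000 + (V_5 - V_3)/27000 + (V_5 - 0)/2.2 = 0
Collecting terms (coefficients in siemens):
  0.002128·V_0 - 0.002128·V_1 = 1
  0.01434·V_1 - 0.002128·V_0 - 0.0122·V_2 - 0.00001786·V_5 = 0
  0.01434·V_2 - 0.0122·V_1 - 0.002128·V_3 - 0.00001613·V_5 = 0
  0.5577·V_3 - 0.002128·V_2 - 0.00003704·V_5 = 0
  0.4546·V_5 - 0.00001786·V_1 - 0.00001613·V_2 - 0.00003704·V_3 = 0
Solving these 5 simultaneous equations (Gaussian elimination) gives:
  V_0 = 1015 V, V_1 = 544.9 V, V_2 = 463.7 V, V_3 = 1.769 V
  V_5 = 0.038 V
R_eq = V_0 / 1 A = 1015 Ω = 1.015 kΩ

Final answer: 1.015 kΩ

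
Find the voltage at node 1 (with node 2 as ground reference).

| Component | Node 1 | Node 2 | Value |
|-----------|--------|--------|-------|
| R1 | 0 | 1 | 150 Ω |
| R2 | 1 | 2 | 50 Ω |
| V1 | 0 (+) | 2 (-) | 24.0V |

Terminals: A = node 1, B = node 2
Nodal analysis, taking node 2 as the 0 V reference.
Source V1 fixes V_0 = 24 V.
KCL at each unknown node (sum of currents leaving = 0; resistances in Ω):
  Node 1: (V_1 - 24)/150 + (V_1 - 0)/50 = 0
Collecting terms: 0.02667 × V_1 = 0.16  =>  V_1 = 6 V
The requested potential is V_1 = 6 V.

Final answer: V_1 = 6 V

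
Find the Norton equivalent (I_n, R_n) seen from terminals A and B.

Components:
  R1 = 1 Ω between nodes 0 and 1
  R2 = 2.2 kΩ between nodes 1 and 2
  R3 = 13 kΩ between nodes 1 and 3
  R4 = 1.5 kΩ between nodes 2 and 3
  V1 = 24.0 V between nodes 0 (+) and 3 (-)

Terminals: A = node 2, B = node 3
Find the Thévenin equivalent first; then I_n = V_th/R_th and R_n = R_th.
Step 1 — V_th is the open-circuit voltage V_A - V_B (nothing connected across the terminals).
Nodal analysis, taking node 3 as the 0 V reference.
Source V1 fixes V_0 = 24 V.
KCL at each unknown node (sum of currents leaving = 0; resistances in Ω):
  Node 1: (V_1 - 24)/1 + (V_1 - V_2)/2200 + (V_1 - 0)/13000 = 0
  Node 2: (V_2 - V_1)/2200 + (V_2 - 0)/1500 = 0
Collecting terms (coefficients in siemens):
  1.001·V_1 - 0.0004545·V_2 = 24
  0.001121·V_2 - 0.0004545·V_1 = 0
Determinant D = (1.001)(0.001121) - (-0.0004545)(-0.0004545) = 0.001122
V_1 = [(24)(0.001121) - (-0.0004545)(0)]/D = 23.99 V
V_2 = [(1.001)(0) - (24)(-0.0004545)]/D = 9.726 V
V_th = V_2 - V_3 = 9.726 - 0 = 9.726 V
Step 2 — R_th: zero the source — replace V1 by a short circuit (node 3 merges into node 0) — and find the resistance seen between A (node 2) and B (node 0).
Reduce the network between node 2 (A) and node 0 (B) by series/parallel combination:
  Rp1 = R1 ‖ R3 (parallel, both between nodes 0 and 1) = 1/(1/1 + 1/13000) = 0.9999 Ω
  Rs1 = R2 + Rp1 (series, joined only at node 1) = 2200 + 0.9999 = 2201 Ω
  Rp2 = R4 ‖ Rs1 (parallel, both between nodes 0 and 2) = 1/(1/1500 + 1/2201) = 892.1 Ω
R_th = 892.1 Ω
I_n = V_th/R_th = 9.726/892.1 = 0.0109 A, and R_n = R_th = 892.1 Ω

Final answer: I_n = 0.0109 A, R_n = 892.1 Ω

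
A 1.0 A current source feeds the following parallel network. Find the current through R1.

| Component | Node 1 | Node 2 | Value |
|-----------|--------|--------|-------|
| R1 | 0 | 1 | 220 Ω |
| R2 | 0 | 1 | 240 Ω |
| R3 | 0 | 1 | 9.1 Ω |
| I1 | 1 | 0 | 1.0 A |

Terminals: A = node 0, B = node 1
All resistors sit directly between nodes 0 and 1, so they are in parallel and share one voltage V; the full source current 1 A splits among them.
1/R_par = 1/220 + 1/240 + 1/9.1 = 0.1186 S  =>  R_par = 8.432 Ω
V = I × R_par = 1 × 8.432 = 8.432 V
I_R1 = V/R1 = 8.432/220 = 0.03833 A

Final answer: 0.03833 A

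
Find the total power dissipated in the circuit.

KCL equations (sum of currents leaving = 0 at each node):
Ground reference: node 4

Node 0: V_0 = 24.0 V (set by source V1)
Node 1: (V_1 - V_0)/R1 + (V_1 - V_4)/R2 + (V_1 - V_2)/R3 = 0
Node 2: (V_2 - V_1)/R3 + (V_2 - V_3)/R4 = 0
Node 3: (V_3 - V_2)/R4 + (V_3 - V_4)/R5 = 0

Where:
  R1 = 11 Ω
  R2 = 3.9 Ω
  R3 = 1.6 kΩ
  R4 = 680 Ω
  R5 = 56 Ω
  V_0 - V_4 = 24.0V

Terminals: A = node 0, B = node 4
Nodal analysis, taking node 4 as the 0 V reference.
Source V1 fixes V_0 = 24 V.
KCL at each unknown node (sum of currents leaving = 0; resistances in Ω):
  Node 1: (V_1 - 24)/11 + (V_1 - 0)/3.9 + (V_1 - V_2)/1600 = 0
  Node 2: (V_2 - V_1)/1600 + (V_2 - V_3)/680 = 0
  Node 3: (V_3 - V_2)/680 + (V_3 - 0)/56 = 0
Collecting terms (coefficients in siemens):
  0.3479·V_1 - 0.000625·V_2 = 2.182
  0.002096·V_2 - 0.000625·V_1 - 0.001471·V_3 = 0
  0.01933·V_3 - 0.001471·V_2 = 0
Solving these 3 simultaneous equations (Gaussian elimination) gives:
  V_1 = 6.274 V, V_2 = 1.977 V, V_3 = 0.1504 V
Power in each resistor, P = (ΔV)²/R:
  P_R1 = (24 - 6.274)²/11 = 28.56 W
  P_R2 = (6.274 - 0)²/3.9 = 10.09 W
  P_R3 = (6.274 - 1.977)²/1600 = 0.01154 W
  P_R4 = (1.977 - 0.1504)²/680 = 0.004905 W
  P_R5 = (0.1504 - 0)²/56 = 0.000404 W
P_total = P_R1 + P_R2 + P_R3 + P_R4 + P_R5 = 38.67 W

Final answer: 38.67 W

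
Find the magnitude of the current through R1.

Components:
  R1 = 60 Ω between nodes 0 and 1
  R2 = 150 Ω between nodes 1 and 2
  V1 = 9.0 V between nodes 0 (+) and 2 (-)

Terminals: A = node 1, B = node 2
Nodal analysis, taking node 2 as the 0 V reference.
Source V1 fixes V_0 = 9 V.
KCL at each unknown node (sum of currents leaving = 0; resistances in Ω):
  Node 1: (V_1 - 9)/60 + (V_1 - 0)/150 = 0
Collecting terms: 0.02333 × V_1 = 0.15  =>  V_1 = 6.429 V
I_R1 = (V_0 - V_1)/R1 = (9 - 6.429)/60 = 0.04286 A
|I_R1| = 0.04286 A

Final answer: |I_R1| = 0.04286 A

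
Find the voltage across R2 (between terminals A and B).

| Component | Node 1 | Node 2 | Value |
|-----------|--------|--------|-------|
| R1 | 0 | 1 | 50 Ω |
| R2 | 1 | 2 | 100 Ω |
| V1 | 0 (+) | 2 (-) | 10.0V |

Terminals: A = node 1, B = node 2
R1 and R2 are in series across V1 (node 0 → node 1 → node 2), and the output A–B is taken across R2, so this is a voltage divider.
Series current: I = V1/(R1 + R2) = 10/(50 + 100) = 10/150 = 0.06667 A
V_R2 = I × R2 = V1 × R2/(R1 + R2) = 10 × 100/150 = 6.667 V

Final answer: 6.667 V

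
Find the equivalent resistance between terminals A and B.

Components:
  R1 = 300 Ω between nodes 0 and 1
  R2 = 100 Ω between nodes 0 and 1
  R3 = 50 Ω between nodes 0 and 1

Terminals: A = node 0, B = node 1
Reduce the network between node 0 (A) and node 1 (B) by series/parallel combination:
  Rp1 = R1 ‖ R2 ‖ R3 (parallel, all between nodes 0 and 1) = 1/(1/300 + 1/100 + 1/50) = 30 Ω
R_eq = 30 Ω

Final answer: 30 Ω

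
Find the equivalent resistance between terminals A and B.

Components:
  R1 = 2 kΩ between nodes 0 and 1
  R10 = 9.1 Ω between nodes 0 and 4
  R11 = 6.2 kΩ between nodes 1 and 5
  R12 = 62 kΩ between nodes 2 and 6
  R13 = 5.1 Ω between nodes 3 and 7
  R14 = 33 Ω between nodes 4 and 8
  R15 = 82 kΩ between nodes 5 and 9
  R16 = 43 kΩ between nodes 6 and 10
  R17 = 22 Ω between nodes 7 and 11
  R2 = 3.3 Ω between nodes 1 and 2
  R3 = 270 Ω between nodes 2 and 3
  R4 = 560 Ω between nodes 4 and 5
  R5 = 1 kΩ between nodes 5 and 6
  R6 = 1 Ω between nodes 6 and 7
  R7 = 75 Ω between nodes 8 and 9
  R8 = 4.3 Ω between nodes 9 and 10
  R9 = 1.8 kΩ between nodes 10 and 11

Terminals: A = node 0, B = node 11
The network is not a plain series/parallel combination. Inject a 1 A test current into terminal A (node 0) and return it from terminal B (node 11); then R_eq = V_A / (1 A).
Nodal analysis, taking node 11 as the 0 V reference.
Current source I_test pushes 1 A into node 0 and draws it out of node 11.
KCL at each unknown node (sum of currents leaving = 0; resistances in Ω):
  Node 0: (V_0 - V_1)/2000 + (V_0 - V_4)/9.1 - 1 = 0
  Node 1: (V_1 - V_0)/2000 + (V_1 - V_2)/3.3 + (V_1 - V_5)/6200 = 0
  Node 2: (V_2 - V_1)/3.3 + (V_2 - V_3)/270 + (V_2 - V_6)/62000 = 0
  Node 3: (V_3 - V_2)/270 + (V_3 - V_7)/5.1 = 0
  Node 4: (V_4 - V_0)/9.1 + (V_4 - V_5)/560 + (V_4 - V_8)/33 = 0
  Node 5: (V_5 - V_1)/6200 + (V_5 - V_4)/560 + (V_5 - V_6)/1000 + (V_5 - V_9)/82000 = 0
  Node 6: (V_6 - V_2)/62000 + (V_6 - V_5)/1000 + (V_6 - V_7)/1 + (V_6 - V_10)/43000 = 0
  Node 7: (V_7 - V_3)/5.1 + (V_7 - V_6)/1 + (V_7 - 0)/22 = 0
  Node 8: (V_8 - V_4)/33 + (V_8 - V_9)/75 = 0
  Node 9: (V_9 - V_5)/82000 + (V_9 - V_8)/75 + (V_9 - V_10)/4.3 = 0
  Node 10: (V_10 - V_6)/43000 + (V_10 - V_9)/4.3 + (V_10 - 0)/1800 = 0
Collecting terms (coefficients in siemens):
  0.1104·V_0 - 0.0005·V_1 - 0.1099·V_4 = 1
  0.3037·V_1 - 0.0005·V_0 - 0.303·V_2 - 0.0001613·V_5 = 0
  0.3068·V_2 - 0.303·V_1 - 0.003704·V_3 - 0.00001613·V_6 = 0
  0.1998·V_3 - 0.003704·V_2 - 0.1961·V_7 = 0
  0.142·V_4 - 0.1099·V_0 - 0.001786·V_5 - 0.0303·V_8 = 0
  0.002959·V_5 - 0.0001613·V_1 - 0.001786·V_4 - 0.001·V_6 - 0.0000122·V_9 = 0
  1.001·V_6 - 0.00001613·V_2 - 0.001·V_5 - 1·V_7 - 0.00002326·V_10 = 0
  1.242·V_7 - 0.1961·V_3 - 1·V_6 = 0
  0.04364·V_8 - 0.0303·V_4 - 0.01333·V_9 = 0
  0.2459·V_9 - 0.0000122·V_5 - 0.01333·V_8 - 0.2326·V_10 = 0
  0.2331·V_10 - 0.00002326·V_6 - 0.2326·V_9 = 0
Solving these 11 simultaneous equations (Gaussian elimination) gives:
  V_0 = 616.2 V, V_1 = 99.24 V, V_2 = 98.24 V, V_3 = 16.55 V
  V_4 = 609.5 V, V_5 = 380.7 V, V_6 = 15.39 V, V_7 = 15.01 V
  V_8 = 598.5 V, V_9 = 573.5 V, V_10 = 572.1 V
R_eq = V_0 / 1 A = 616.2 Ω

Final answer: 616.2 Ω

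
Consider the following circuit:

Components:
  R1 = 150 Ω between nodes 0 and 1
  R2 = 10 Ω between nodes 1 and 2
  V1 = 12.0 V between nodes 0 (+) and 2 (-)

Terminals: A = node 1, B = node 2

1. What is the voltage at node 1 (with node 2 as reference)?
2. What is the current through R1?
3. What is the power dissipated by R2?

Nodal analysis, taking node 2 as the 0 V reference.
Source V1 fixes V_0 = 12 V.
KCL at each unknown node (sum of currents leaving = 0; resistances in Ω):
  Node 1: (V_1 - 12)/150 + (V_1 - 0)/10 = 0
Collecting terms: 0.1067 × V_1 = 0.08  =>  V_1 = 0.75 V
Part 1:
  Read off the nodal solution: V_1 = 0.75 V
Part 2:
  I_R1 = (V_0 - V_1)/R1 = (12 - 0.75)/150 = 0.075 A
  Magnitude: I_R1 = 0.075 A
Part 3:
  I_R2 = (V_1 - V_2)/R2 = (0.75 - 0)/10 = 0.075 A
  P_R2 = I_R2² × R2 = (0.075)² × 10 = 0.05625 W

Final answers:
1. V_1 = 0.75 V
2. I_R1 = 0.075 A
3. P_R2 = 0.05625 W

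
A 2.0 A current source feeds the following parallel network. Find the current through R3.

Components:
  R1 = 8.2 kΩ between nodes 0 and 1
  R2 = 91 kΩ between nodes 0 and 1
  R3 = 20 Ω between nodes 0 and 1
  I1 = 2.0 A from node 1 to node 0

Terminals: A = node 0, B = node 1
All resistors sit directly between nodes 0 and 1, so they are in parallel and share one voltage V; the full source current 2 A splits among them.
1/R_par = 1/8200 + 1/91000 + 1/20 = 0.05013 S  =>  R_par = 19.95 Ω
V = I × R_par = 2 × 19.95 = 39.89 V
I_R3 = V/R3 = 39.89/20 = 1.995 A

Final answer: 1.995 A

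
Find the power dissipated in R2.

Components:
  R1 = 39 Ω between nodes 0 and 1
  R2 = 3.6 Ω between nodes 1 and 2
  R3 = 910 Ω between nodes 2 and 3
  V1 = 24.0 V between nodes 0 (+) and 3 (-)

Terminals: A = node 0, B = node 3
Nodal analysis, taking node 3 as the 0 V reference.
Source V1 fixes V_0 = 24 V.
KCL at each unknown node (sum of currents leaving = 0; resistances in Ω):
  Node 1: (V_1 - 24)/39 + (V_1 - V_2)/3.6 = 0
  Node 2: (V_2 - V_1)/3.6 + (V_2 - 0)/910 = 0
Collecting terms (coefficients in siemens):
  0.3034·V_1 - 0.2778·V_2 = 0.6154
  0.2789·V_2 - 0.2778·V_1 = 0
Determinant D = (0.3034)(0.2789) - (-0.2778)(-0.2778) = 0.007456
V_1 = [(0.6154)(0.2789) - (-0.2778)(0)]/D = 23.02 V
V_2 = [(0.3034)(0) - (0.6154)(-0.2778)]/D = 22.93 V
I_R2 = (V_1 - V_2)/R2 = (23.02 - 22.93)/3.6 = 0.02519 A
P_R2 = I_R2² × R2 = (0.02519)² × 3.6 = 0.002285 W

Final answer: 0.002285 W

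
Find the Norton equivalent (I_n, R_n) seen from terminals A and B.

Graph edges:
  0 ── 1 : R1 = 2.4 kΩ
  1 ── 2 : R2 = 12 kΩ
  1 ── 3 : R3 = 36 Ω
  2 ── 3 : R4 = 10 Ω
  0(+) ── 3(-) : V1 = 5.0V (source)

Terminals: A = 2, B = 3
Find the Thévenin equivalent first; then I_n = V_th/R_th and R_n = R_th.
Step 1 — V_th is the open-circuit voltage V_A - V_B (nothing connected across the terminals).
Nodal analysis, taking node 3 as the 0 V reference.
Source V1 fixes V_0 = 5 V.
KCL at each unknown node (sum of currents leaving = 0; resistances in Ω):
  Node 1: (V_1 - 5)/2400 + (V_1 - V_2)/12000 + (V_1 - 0)/36 = 0
  Node 2: (V_2 - V_1)/12000 + (V_2 - 0)/10 = 0
Collecting terms (coefficients in siemens):
  0.02828·V_1 - 0.00008333·V_2 = 0.002083
  0.1001·V_2 - 0.00008333·V_1 = 0
Determinant D = (0.02828)(0.1001) - (-0.00008333)(-0.00008333) = 0.00283
V_1 = [(0.002083)(0.1001) - (-0.00008333)(0)]/D = 0.07367 V
V_2 = [(0.02828)(0) - (0.002083)(-0.00008333)]/D = 0.00006134 V
V_th = V_2 - V_3 = 0.00006134 - 0 = 0.00006134 V
Step 2 — R_th: zero the source — replace V1 by a short circuit (node 3 merges into node 0) — and find the resistance seen between A (node 2) and B (node 0).
Reduce the network between node 2 (A) and node 0 (B) by series/parallel combination:
  Rp1 = R1 ‖ R3 (parallel, both between nodes 0 and 1) = 1/(1/2400 + 1/36) = 35.47 Ω
  Rs1 = R2 + Rp1 (series, joined only at node 1) = 12000 + 35.47 = 12040 Ω
  Rp2 = R4 ‖ Rs1 (parallel, both between nodes 0 and 2) = 1/(1/10 + 1/12040) = 9.992 Ω
R_th = 9.992 Ω
I_n = V_th/R_th = 0.00006134/9.992 = 0.000006139 A, and R_n = R_th = 9.992 Ω

Final answer: I_n = 6.139e-06 A, R_n = 9.992 Ω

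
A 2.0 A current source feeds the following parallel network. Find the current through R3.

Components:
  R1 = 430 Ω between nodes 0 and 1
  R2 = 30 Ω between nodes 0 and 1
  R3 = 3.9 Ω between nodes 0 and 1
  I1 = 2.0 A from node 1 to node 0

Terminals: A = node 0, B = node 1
All resistors sit directly between nodes 0 and 1, so they are in parallel and share one voltage V; the full source current 2 A splits among them.
1/R_par = 1/430 + 1/30 + 1/3.9 = 0.2921 S  =>  R_par = 3.424 Ω
V = I × R_par = 2 × 3.424 = 6.848 V
I_R3 = V/R3 = 6.848/3.9 = 1.756 A

Final answer: 1.756 A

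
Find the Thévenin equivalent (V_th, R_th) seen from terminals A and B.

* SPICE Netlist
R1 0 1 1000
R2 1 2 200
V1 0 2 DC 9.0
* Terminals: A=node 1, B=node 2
Step 1 — V_th is the open-circuit voltage V_A - V_B (nothing connected across the terminals).
Nodal analysis, taking node 2 as the 0 V reference.
Source V1 fixes V_0 = 9 V.
KCL at each unknown node (sum of currents leaving = 0; resistances in Ω):
  Node 1: (V_1 - 9)/1000 + (V_1 - 0)/200 = 0
Collecting terms: 0.006 × V_1 = 0.009  =>  V_1 = 1.5 V
V_th = V_1 - V_2 = 1.5 - 0 = 1.5 V
Step 2 — R_th: zero the source — replace V1 by a short circuit (node 2 merges into node 0) — and find the resistance seen between A (node 1) and B (node 0).
Reduce the network between node 1 (A) and node 0 (B) by series/parallel combination:
  Rp1 = R1 ‖ R2 (parallel, both between nodes 0 and 1) = 1/(1/1000 + 1/200) = 166.7 Ω
R_th = 166.7 Ω

Final answer: V_th = 1.5 V, R_th = 166.7 Ω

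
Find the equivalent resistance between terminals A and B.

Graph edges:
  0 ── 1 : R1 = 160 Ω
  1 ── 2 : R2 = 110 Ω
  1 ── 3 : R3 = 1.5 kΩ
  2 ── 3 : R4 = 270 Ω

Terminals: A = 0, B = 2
Reduce the network between node 0 (A) and node 2 (B) by series/parallel combination:
  Rs1 = R3 + R4 (series, joined only at node 3) = 1500 + 270 = 1770 Ω
  Rp1 = R2 ‖ Rs1 (parallel, both between nodes 1 and 2) = 1/(1/110 + 1/1770) = 103.6 Ω
  Rs2 = R1 + Rp1 (series, joined only at node 1) = 160 + 103.6 = 263.6 Ω
R_eq = 263.6 Ω

Final answer: 263.6 Ω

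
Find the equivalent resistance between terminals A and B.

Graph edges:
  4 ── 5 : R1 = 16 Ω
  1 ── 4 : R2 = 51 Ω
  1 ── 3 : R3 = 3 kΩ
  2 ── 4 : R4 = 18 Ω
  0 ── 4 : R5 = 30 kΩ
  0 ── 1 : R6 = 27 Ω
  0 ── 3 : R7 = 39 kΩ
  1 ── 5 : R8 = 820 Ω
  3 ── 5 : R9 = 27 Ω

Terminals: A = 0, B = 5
The network is not a plain series/parallel combination. Inject a 1 A test current into terminal A (node 0) and return it from terminal B (node 5); then R_eq = V_A / (1 A).
Nodal analysis, taking node 5 as the 0 V reference.
Current source I_test pushes 1 A into node 0 and draws it out of node 5.
KCL at each unknown node (sum of currents leaving = 0; resistances in Ω):
  Node 0: (V_0 - V_4)/30000 + (V_0 - V_1)/27 + (V_0 - V_3)/39000 - 1 = 0
  Node 1: (V_1 - V_0)/27 + (V_1 - V_4)/51 + (V_1 - V_3)/3000 + (V_1 - 0)/820 = 0
  Node 2: (V_2 - V_4)/18 = 0
  Node 3: (V_3 - V_0)/39000 + (V_3 - V_1)/3000 + (V_3 - 0)/27 = 0
  Node 4: (V_4 - V_0)/30000 + (V_4 - V_1)/51 + (V_4 - V_2)/18 + (V_4 - 0)/16 = 0
Collecting terms (coefficients in siemens):
  0.0371·V_0 - 0.03704·V_1 - 0.00002564·V_3 - 0.00003333·V_4 = 1
  0.0582·V_1 - 0.03704·V_0 - 0.0003333·V_3 - 0.01961·V_4 = 0
  0.05556·V_2 - 0.05556·V_4 = 0
  0.0374·V_3 - 0.00002564·V_0 - 0.0003333·V_1 = 0
  0.1377·V_4 - 0.00003333·V_0 - 0.01961·V_1 - 0.05556·V_2 = 0
Solving these 5 simultaneous equations (Gaussian elimination) gives:
  V_0 = 87.33 V, V_1 = 60.45 V, V_2 = 14.47 V, V_3 = 0.5987 V
  V_4 = 14.47 V
R_eq = V_0 / 1 A = 87.33 Ω

Final answer: 87.33 Ω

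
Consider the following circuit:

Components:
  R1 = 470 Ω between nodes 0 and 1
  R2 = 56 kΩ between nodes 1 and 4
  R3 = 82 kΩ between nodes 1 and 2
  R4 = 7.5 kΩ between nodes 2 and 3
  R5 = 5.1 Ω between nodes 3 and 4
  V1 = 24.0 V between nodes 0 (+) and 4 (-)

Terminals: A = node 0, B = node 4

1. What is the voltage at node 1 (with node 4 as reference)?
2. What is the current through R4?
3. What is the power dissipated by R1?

Nodal analysis, taking node 4 as the 0 V reference.
Source V1 fixes V_0 = 24 V.
KCL at each unknown node (sum of currents leaving = 0; resistances in Ω):
  Node 1: (V_1 - 24)/470 + (V_1 - 0)/56000 + (V_1 - V_2)/82000 = 0
  Node 2: (V_2 - V_1)/82000 + (V_2 - V_3)/7500 = 0
  Node 3: (V_3 - V_2)/7500 + (V_3 - 0)/5.1 = 0
Collecting terms (coefficients in siemens):
  0.002158·V_1 - 0.0000122·V_2 = 0.05106
  0.0001455·V_2 - 0.0000122·V_1 - 0.0001333·V_3 = 0
  0.1962·V_3 - 0.0001333·V_2 = 0
Solving these 3 simultaneous equations (Gaussian elimination) gives:
  V_1 = 23.68 V, V_2 = 1.985 V, V_3 = 0.001349 V
Part 1:
  Read off the nodal solution: V_1 = 23.68 V
Part 2:
  I_R4 = (V_2 - V_3)/R4 = (1.985 - 0.001349)/7500 = 0.0002645 A
  Magnitude: I_R4 = 0.0002645 A
Part 3:
  I_R1 = (V_0 - V_1)/R1 = (24 - 23.68)/470 = 0.0006873 A
  P_R1 = I_R1² × R1 = (0.0006873)² × 470 = 0.000222 W

Final answers:
1. V_1 = 23.68 V
2. I_R4 = 0.0002645 A
3. P_R1 = 0.000222 W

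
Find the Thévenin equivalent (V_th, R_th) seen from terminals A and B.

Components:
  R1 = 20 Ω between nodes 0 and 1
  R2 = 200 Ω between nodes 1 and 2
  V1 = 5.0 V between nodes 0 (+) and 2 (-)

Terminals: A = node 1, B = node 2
Step 1 — V_th is the open-circuit voltage V_A - V_B (nothing connected across the terminals).
Nodal analysis, taking node 2 as the 0 V reference.
Source V1 fixes V_0 = 5 V.
KCL at each unknown node (sum of currents leaving = 0; resistances in Ω):
  Node 1: (V_1 - 5)/20 + (V_1 - 0)/200 = 0
Collecting terms: 0.055 × V_1 = 0.25  =>  V_1 = 4.545 V
V_th = V_1 - V_2 = 4.545 - 0 = 4.545 V
Step 2 — R_th: zero the source — replace V1 by a short circuit (node 2 merges into node 0) — and find the resistance seen between A (node 1) and B (node 0).
Reduce the network between node 1 (A) and node 0 (B) by series/parallel combination:
  Rp1 = R1 ‖ R2 (parallel, both between nodes 0 and 1) = 1/(1/20 + 1/200) = 18.18 Ω
R_th = 18.18 Ω

Final answer: V_th = 4.545 V, R_th = 18.18 Ω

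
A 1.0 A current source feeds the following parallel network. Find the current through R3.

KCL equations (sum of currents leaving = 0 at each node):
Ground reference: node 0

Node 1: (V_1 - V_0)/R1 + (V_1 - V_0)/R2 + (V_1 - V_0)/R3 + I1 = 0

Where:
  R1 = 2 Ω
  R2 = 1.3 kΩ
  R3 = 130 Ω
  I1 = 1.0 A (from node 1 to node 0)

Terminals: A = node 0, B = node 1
All resistors sit directly between nodes 0 and 1, so they are in parallel and share one voltage V; the full source current 1 A splits among them.
1/R_par = 1/2 + 1/1300 + 1/130 = 0.5085 S  =>  R_par = 1.967 Ω
V = I × R_par = 1 × 1.967 = 1.967 V
I_R3 = V/R3 = 1.967/130 = 0.01513 A

Final answer: 0.01513 A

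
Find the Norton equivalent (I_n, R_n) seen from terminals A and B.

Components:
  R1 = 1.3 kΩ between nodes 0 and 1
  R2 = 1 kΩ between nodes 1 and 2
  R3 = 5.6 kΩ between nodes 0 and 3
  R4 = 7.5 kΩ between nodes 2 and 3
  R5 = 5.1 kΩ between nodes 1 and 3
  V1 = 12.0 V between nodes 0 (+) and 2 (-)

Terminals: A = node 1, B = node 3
Find the Thévenin equivalent first; then I_n = V_th/R_th and R_n = R_th.
Step 1 — V_th is the open-circuit voltage V_A - V_B (nothing connected across the terminals).
Nodal analysis, taking node 2 as the 0 V reference.
Source V1 fixes V_0 = 12 V.
KCL at each unknown node (sum of currents leaving = 0; resistances in Ω):
  Node 1: (V_1 - 12)/1300 + (V_1 - 0)/1000 + (V_1 - V_3)/5100 = 0
  Node 3: (V_3 - 12)/5600 + (V_3 - 0)/7500 + (V_3 - V_1)/5100 = 0
Collecting terms (coefficients in siemens):
  0.001965·V_1 - 0.0001961·V_3 = 0.009231
  0.000508·V_3 - 0.0001961·V_1 = 0.002143
Determinant D = (0.001965)(0.000508) - (-0.0001961)(-0.0001961) = 0.0000009599
V_1 = [(0.009231)(0.000508) - (-0.0001961)(0.002143)]/D = 5.323 V
V_3 = [(0.001965)(0.002143) - (0.009231)(-0.0001961)]/D = 6.273 V
V_th = V_1 - V_3 = 5.323 - 6.273 = -0.9502 V
Step 2 — R_th: zero the source — replace V1 by a short circuit (node 2 merges into node 0) — and find the resistance seen between A (node 1) and B (node 3).
Reduce the network between node 1 (A) and node 3 (B) by series/parallel combination:
  Rp1 = R1 ‖ R2 (parallel, both between nodes 0 and 1) = 1/(1/1300 + 1/1000) = 565.2 Ω
  Rp2 = R3 ‖ R4 (parallel, both between nodes 0 and 3) = 1/(1/5600 + 1/7500) = 3206 Ω
  Rs1 = Rp1 + Rp2 (series, joined only at node 0) = 565.2 + 3206 = 3771 Ω
  Rp3 = R5 ‖ Rs1 (parallel, both between nodes 1 and 3) = 1/(1/5100 + 1/3771) = 2168 Ω
R_th = 2.168 kΩ
I_n = V_th/R_th = -0.9502/2168 = -0.0004383 A, and R_n = R_th = 2.168 kΩ

Final answer: I_n = -0.0004383 A, R_n = 2.168 kΩ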